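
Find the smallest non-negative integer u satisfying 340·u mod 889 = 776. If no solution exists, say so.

gcd(340, 889) = 1, so a unique solution mod 889 exists.
340⁻¹ ≡ 604 (mod 889).
u ≡ 604·776 ≡ 201 (mod 889).

201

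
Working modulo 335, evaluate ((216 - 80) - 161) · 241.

5

216 - 80 = 136
136 - 161 = -25 ≡ 310 (mod 335)
310 · 241 = 74710 ≡ 5 (mod 335)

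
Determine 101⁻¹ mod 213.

By the extended Euclidean algorithm:
213 = 2×101 + 11
101 = 9×11 + 2
11 = 5×2 + 1
2 = 2×1 + 0
gcd(101, 213) = 1, so the inverse exists.
Bézout: 1 = 46×213 − 97×101.
So 101⁻¹ ≡ −97 ≡ 116 (mod 213).

116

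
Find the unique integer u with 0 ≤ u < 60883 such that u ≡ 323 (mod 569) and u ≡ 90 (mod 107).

55516

569⁻¹ mod 107: 569*85 ≡ 1 (mod 107), so 569⁻¹ ≡ 85.
u = 323 + 569*((90 − 323)*85 mod 107) = 323 + 569*97 = 55516.
Check: 55516 mod 569 = 323, 55516 mod 107 = 90. ✓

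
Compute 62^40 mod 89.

4

Using repeated squaring:
62^1 ≡ 62 (mod 89)
62^2 ≡ 62^2 = 3844 ≡ 17 (mod 89)
62^4 ≡ 17^2 = 289 ≡ 22 (mod 89)
62^8 ≡ 22^2 = 484 ≡ 39 (mod 89)
62^16 ≡ 39^2 = 1521 ≡ 8 (mod 89)
62^32 ≡ 8^2 = 64 (mod 89)
62^40 = 62^32 * 62^8 ≡ 64 * 39 (mod 89).
64 * 39 = 2496 ≡ 4 (mod 89).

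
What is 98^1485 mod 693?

98

Using repeated squaring:
1485 in binary is 10111001101, i.e. 1485 = 1024 + 256 + 128 + 64 + 8 + 4 + 1.
98^1 ≡ 98 (mod 693)
98^2 ≡ 98^2 = 9604 ≡ 595 (mod 693)
98^4 ≡ 595^2 = 354025 ≡ 595 (mod 693)
98^8 ≡ 595^2 = 354025 ≡ 595 (mod 693)
98^16 ≡ 595^2 = 354025 ≡ 595 (mod 693)
98^32 ≡ 595^2 = 354025 ≡ 595 (mod 693)
98^64 ≡ 595^2 = 354025 ≡ 595 (mod 693)
98^128 ≡ 595^2 = 354025 ≡ 595 (mod 693)
98^256 ≡ 595^2 = 354025 ≡ 595 (mod 693)
98^512 ≡ 595^2 = 354025 ≡ 595 (mod 693)
98^1024 ≡ 595^2 = 354025 ≡ 595 (mod 693)
98^1485 = 98^1024 × 98^256 × 98^128 × 98^64 × 98^8 × 98^4 × 98^1 ≡ 595 × 595 × 595 × 595 × 595 × 595 × 98 (mod 693).
Accumulate the product:
595 × 595 = 354025 ≡ 595
595 × 595 = 354025 ≡ 595
595 × 595 = 354025 ≡ 595
595 × 595 = 354025 ≡ 595
595 × 595 = 354025 ≡ 595
595 × 98 = 58310 ≡ 98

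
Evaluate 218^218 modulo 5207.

3083

Compute successive squares:
218^1 ≡ 218 (mod 5207)
218^2 ≡ 218^2 = 47524 ≡ 661 (mod 5207)
218^4 ≡ 661^2 = 436921 ≡ 4740 (mod 5207)
218^8 ≡ 4740^2 = 22467600 ≡ 4602 (mod 5207)
218^16 ≡ 4602^2 = 21178404 ≡ 1535 (mod 5207)
218^32 ≡ 1535^2 = 2356225 ≡ 2661 (mod 5207)
218^64 ≡ 2661^2 = 7080921 ≡ 4608 (mod 5207)
218^128 ≡ 4608^2 = 21233664 ≡ 4725 (mod 5207)
218^218 = 218^128 * 218^64 * 218^16 * 218^8 * 218^2 ≡ 4725 * 4608 * 1535 * 4602 * 661 (mod 5207).
Accumulate the product:
4725 * 4608 = 21772800 ≡ 2333
2333 * 1535 = 3581155 ≡ 3946
3946 * 4602 = 18159492 ≡ 2683
2683 * 661 = 1773463 ≡ 3083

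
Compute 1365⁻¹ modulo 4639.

Apply the Euclidean algorithm and back-substitute:
4639 = 3·1365 + 544
1365 = 2·544 + 277
544 = 1·277 + 267
277 = 1·267 + 10
267 = 26·10 + 7
10 = 1·7 + 3
7 = 2·3 + 1
3 = 3·1 + 0
gcd(1365, 4639) = 1, so the inverse exists.
Bézout: 1 = 409·4639 − 1390·1365.
So 1365⁻¹ ≡ −1390 ≡ 3249 (mod 4639).

3249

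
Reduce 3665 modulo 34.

27

3665 = 107*34 + 27, so 3665 ≡ 27 (mod 34).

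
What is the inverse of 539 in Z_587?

Run the extended Euclidean algorithm:
587 = 1*539 + 48
539 = 11*48 + 11
48 = 4*11 + 4
11 = 2*4 + 3
4 = 1*3 + 1
3 = 3*1 + 0
gcd(539, 587) = 1, so the inverse exists.
Bézout: 1 = 146*587 − 159*539.
So 539⁻¹ ≡ −159 ≡ 428 (mod 587).

428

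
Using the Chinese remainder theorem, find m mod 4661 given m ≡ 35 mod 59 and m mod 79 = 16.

4519

59⁻¹ mod 79: 59×75 ≡ 1 (mod 79), so 59⁻¹ ≡ 75.
m = 35 + 59×((16 − 35)×75 mod 79) = 35 + 59×76 = 4519.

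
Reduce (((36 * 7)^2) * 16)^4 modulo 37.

36 * 7 = 252 ≡ 30 (mod 37)
(30)^2 ≡ 12 (mod 37)
12 * 16 = 192 ≡ 7 (mod 37)
(7)^4 ≡ 33 (mod 37)

33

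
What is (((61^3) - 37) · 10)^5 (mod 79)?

59

(61)^3 ≡ 14 (mod 79)
14 - 37 = -23 ≡ 56 (mod 79)
56 · 10 = 560 ≡ 7 (mod 79)
(7)^5 ≡ 59 (mod 79)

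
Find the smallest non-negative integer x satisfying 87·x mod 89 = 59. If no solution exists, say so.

15

gcd(87, 89) = 1, so a unique solution mod 89 exists.
87⁻¹ ≡ 44 (mod 89).
x ≡ 44·59 ≡ 15 (mod 89).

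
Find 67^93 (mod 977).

Compute successive squares:
93 in binary is 1011101, i.e. 93 = 64 + 16 + 8 + 4 + 1.
67^1 ≡ 67 (mod 977)
67^2 ≡ 67^2 = 4489 ≡ 581 (mod 977)
67^4 ≡ 581^2 = 337561 ≡ 496 (mod 977)
67^8 ≡ 496^2 = 246016 ≡ 789 (mod 977)
67^16 ≡ 789^2 = 622521 ≡ 172 (mod 977)
67^32 ≡ 172^2 = 29584 ≡ 274 (mod 977)
67^64 ≡ 274^2 = 75076 ≡ 824 (mod 977)
67^93 = 67^64 × 67^16 × 67^8 × 67^4 × 67^1 ≡ 824 × 172 × 789 × 496 × 67 (mod 977).
Accumulate the product:
824 × 172 = 141728 ≡ 63
63 × 789 = 49707 ≡ 857
857 × 496 = 425072 ≡ 77
77 × 67 = 5159 ≡ 274

274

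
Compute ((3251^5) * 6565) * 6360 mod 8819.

(3251)^5 ≡ 6777 (mod 8819)
6777 * 6565 = 44491005 ≡ 7969 (mod 8819)
7969 * 6360 = 50682840 ≡ 47 (mod 8819)

47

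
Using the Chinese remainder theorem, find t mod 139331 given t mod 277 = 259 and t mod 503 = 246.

109397

277⁻¹ mod 503: 277*434 ≡ 1 (mod 503), so 277⁻¹ ≡ 434.
t = 259 + 277*((246 − 259)*434 mod 503) = 259 + 277*394 = 109397.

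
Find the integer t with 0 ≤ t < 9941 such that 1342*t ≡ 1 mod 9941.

Apply the Euclidean algorithm and back-substitute:
9941 = 7·1342 + 547
1342 = 2·547 + 248
547 = 2·248 + 51
248 = 4·51 + 44
51 = 1·44 + 7
44 = 6·7 + 2
7 = 3·2 + 1
2 = 2·1 + 0
gcd(1342, 9941) = 1, so the inverse exists.
Back-substitute for 1:
1 = 1·7 − 3·2
  = −3·44 + 19·7
  = 19·51 − 22·44
  = −22·248 + 107·51
  = 107·547 − 236·248
  = −236·1342 + 579·547
  = 579·9941 − 4289·1342
So 1342⁻¹ ≡ −4289 ≡ 5652 (mod 9941).

5652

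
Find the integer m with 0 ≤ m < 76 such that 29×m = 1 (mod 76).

21

By the extended Euclidean algorithm:
76 = 2×29 + 18
29 = 1×18 + 11
18 = 1×11 + 7
11 = 1×7 + 4
7 = 1×4 + 3
4 = 1×3 + 1
3 = 3×1 + 0
gcd(29, 76) = 1, so the inverse exists.
Back-substitute for 1:
1 = 1×4 − 1×3
  = −1×7 + 2×4
  = 2×11 − 3×7
  = −3×18 + 5×11
  = 5×29 − 8×18
  = −8×76 + 21×29
So 29⁻¹ ≡ 21 (mod 76).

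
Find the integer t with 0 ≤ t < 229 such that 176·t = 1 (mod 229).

108

Apply the Euclidean algorithm and back-substitute:
229 = 1*176 + 53
176 = 3*53 + 17
53 = 3*17 + 2
17 = 8*2 + 1
2 = 2*1 + 0
gcd(176, 229) = 1, so the inverse exists.
Back-substitute for 1:
1 = 1*17 − 8*2
  = −8*53 + 25*17
  = 25*176 − 83*53
  = −83*229 + 108*176
So 176⁻¹ ≡ 108 (mod 229).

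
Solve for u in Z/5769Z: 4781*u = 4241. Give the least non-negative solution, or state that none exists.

gcd(4781, 5769) = 1, so a unique solution mod 5769 exists.
4781⁻¹ ≡ 5261 (mod 5769).
u ≡ 5261*4241 ≡ 3178 (mod 5769).

3178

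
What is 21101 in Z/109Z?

21101 = 193·109 + 64, so 21101 ≡ 64 (mod 109).

64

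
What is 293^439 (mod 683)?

266

439 in binary is 110110111, i.e. 439 = 256 + 128 + 32 + 16 + 4 + 2 + 1.
293^1 ≡ 293 (mod 683)
293^2 ≡ 293^2 = 85849 ≡ 474 (mod 683)
293^4 ≡ 474^2 = 224676 ≡ 652 (mod 683)
293^8 ≡ 652^2 = 425104 ≡ 278 (mod 683)
293^16 ≡ 278^2 = 77284 ≡ 105 (mod 683)
293^32 ≡ 105^2 = 11025 ≡ 97 (mod 683)
293^64 ≡ 97^2 = 9409 ≡ 530 (mod 683)
293^128 ≡ 530^2 = 280900 ≡ 187 (mod 683)
293^256 ≡ 187^2 = 34969 ≡ 136 (mod 683)
293^439 = 293^256 * 293^128 * 293^32 * 293^16 * 293^4 * 293^2 * 293^1 ≡ 136 * 187 * 97 * 105 * 652 * 474 * 293 (mod 683).
Accumulate the product:
136 * 187 = 25432 ≡ 161
161 * 97 = 15617 ≡ 591
591 * 105 = 62055 ≡ 585
585 * 652 = 381420 ≡ 306
306 * 474 = 145044 ≡ 248
248 * 293 = 72664 ≡ 266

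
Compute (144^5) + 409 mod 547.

483

(144)^5 ≡ 74 (mod 547)
74 + 409 = 483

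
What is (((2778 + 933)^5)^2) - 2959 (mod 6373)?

2778 + 933 = 3711
(3711)^5 ≡ 6172 (mod 6373)
(6172)^2 ≡ 2163 (mod 6373)
2163 - 2959 = -796 ≡ 5577 (mod 6373)

5577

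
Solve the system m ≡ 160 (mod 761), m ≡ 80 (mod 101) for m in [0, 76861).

761⁻¹ mod 101: 761*58 ≡ 1 (mod 101), so 761⁻¹ ≡ 58.
m = 160 + 761*((80 − 160)*58 mod 101) = 160 + 761*6 = 4726.
Check: 4726 mod 761 = 160, 4726 mod 101 = 80. ✓

4726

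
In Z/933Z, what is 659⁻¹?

269

933 = 1×659 + 274
659 = 2×274 + 111
274 = 2×111 + 52
111 = 2×52 + 7
52 = 7×7 + 3
7 = 2×3 + 1
3 = 3×1 + 0
gcd(659, 933) = 1, so the inverse exists.
Back-substitute for 1:
1 = 1×7 − 2×3
  = −2×52 + 15×7
  = 15×111 − 32×52
  = −32×274 + 79×111
  = 79×659 − 190×274
  = −190×933 + 269×659
So 659⁻¹ ≡ 269 (mod 933).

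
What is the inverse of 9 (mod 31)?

31 = 3×9 + 4
9 = 2×4 + 1
4 = 4×1 + 0
gcd(9, 31) = 1, so the inverse exists.
Back-substitute for 1:
1 = 1×9 − 2×4
  = −2×31 + 7×9
So 9⁻¹ ≡ 7 (mod 31).

7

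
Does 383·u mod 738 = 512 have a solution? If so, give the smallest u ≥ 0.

gcd(383, 738) = 1, so a unique solution mod 738 exists.
383⁻¹ ≡ 659 (mod 738).
u ≡ 659·512 ≡ 142 (mod 738).

142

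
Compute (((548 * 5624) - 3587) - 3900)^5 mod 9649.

4344

548 * 5624 = 3081952 ≡ 3921 (mod 9649)
3921 - 3587 = 334
334 - 3900 = -3566 ≡ 6083 (mod 9649)
(6083)^5 ≡ 4344 (mod 9649)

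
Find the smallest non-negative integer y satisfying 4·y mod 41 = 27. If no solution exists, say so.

17

gcd(4, 41) = 1, so a unique solution mod 41 exists.
4⁻¹ ≡ 31 (mod 41).
y ≡ 31·27 ≡ 17 (mod 41).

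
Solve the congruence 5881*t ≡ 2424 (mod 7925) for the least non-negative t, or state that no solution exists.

4729

gcd(5881, 7925) = 1, so a unique solution mod 7925 exists.
5881⁻¹ ≡ 221 (mod 7925).
t ≡ 221*2424 ≡ 4729 (mod 7925).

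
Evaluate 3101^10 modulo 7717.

Compute successive squares:
3101^1 ≡ 3101 (mod 7717)
3101^2 ≡ 3101^2 = 9616201 ≡ 819 (mod 7717)
3101^4 ≡ 819^2 = 670761 ≡ 7099 (mod 7717)
3101^8 ≡ 7099^2 = 50395801 ≡ 3791 (mod 7717)
3101^10 = 3101^8 * 3101^2 ≡ 3791 * 819 (mod 7717).
3791 * 819 = 3104829 ≡ 2595 (mod 7717).

2595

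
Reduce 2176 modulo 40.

16

2176 = 54·40 + 16, so 2176 ≡ 16 (mod 40).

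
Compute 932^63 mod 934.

516

63 in binary is 111111, i.e. 63 = 32 + 16 + 8 + 4 + 2 + 1.
932^1 ≡ 932 (mod 934)
932^2 ≡ 932^2 = 868624 ≡ 4 (mod 934)
932^4 ≡ 4^2 = 16 (mod 934)
932^8 ≡ 16^2 = 256 (mod 934)
932^16 ≡ 256^2 = 65536 ≡ 156 (mod 934)
932^32 ≡ 156^2 = 24336 ≡ 52 (mod 934)
932^63 = 932^32 * 932^16 * 932^8 * 932^4 * 932^2 * 932^1 ≡ 52 * 156 * 256 * 16 * 4 * 932 (mod 934).
Accumulate the product:
52 * 156 = 8112 ≡ 640
640 * 256 = 163840 ≡ 390
390 * 16 = 6240 ≡ 636
636 * 4 = 2544 ≡ 676
676 * 932 = 630032 ≡ 516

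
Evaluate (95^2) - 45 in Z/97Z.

(95)^2 ≡ 4 (mod 97)
4 - 45 = -41 ≡ 56 (mod 97)

56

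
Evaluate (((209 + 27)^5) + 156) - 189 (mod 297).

89

209 + 27 = 236
(236)^5 ≡ 122 (mod 297)
122 + 156 = 278
278 - 189 = 89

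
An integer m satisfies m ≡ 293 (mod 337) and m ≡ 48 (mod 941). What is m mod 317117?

337⁻¹ mod 941: 337×363 ≡ 1 (mod 941), so 337⁻¹ ≡ 363.
m = 293 + 337×((48 − 293)×363 mod 941) = 293 + 337×460 = 155313.

155313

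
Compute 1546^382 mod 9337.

6433

382 in binary is 101111110, i.e. 382 = 256 + 64 + 32 + 16 + 8 + 4 + 2.
1546^1 ≡ 1546 (mod 9337)
1546^2 ≡ 1546^2 = 2390116 ≡ 9181 (mod 9337)
1546^4 ≡ 9181^2 = 84290761 ≡ 5662 (mod 9337)
1546^8 ≡ 5662^2 = 32058244 ≡ 4323 (mod 9337)
1546^16 ≡ 4323^2 = 18688329 ≡ 4992 (mod 9337)
1546^32 ≡ 4992^2 = 24920064 ≡ 8948 (mod 9337)
1546^64 ≡ 8948^2 = 80066704 ≡ 1929 (mod 9337)
1546^128 ≡ 1929^2 = 3721041 ≡ 4915 (mod 9337)
1546^256 ≡ 4915^2 = 24157225 ≡ 2406 (mod 9337)
1546^382 = 1546^256 × 1546^64 × 1546^32 × 1546^16 × 1546^8 × 1546^4 × 1546^2 ≡ 2406 × 1929 × 8948 × 4992 × 4323 × 5662 × 9181 (mod 9337).
Accumulate the product:
2406 × 1929 = 4641174 ≡ 685
685 × 8948 = 6129380 ≡ 4308
4308 × 4992 = 21505536 ≡ 2425
2425 × 4323 = 10483275 ≡ 7161
7161 × 5662 = 40545582 ≡ 4328
4328 × 9181 = 39735368 ≡ 6433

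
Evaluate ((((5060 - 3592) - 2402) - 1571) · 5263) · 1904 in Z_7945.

5060 - 3592 = 1468
1468 - 2402 = -934 ≡ 7011 (mod 7945)
7011 - 1571 = 5440
5440 · 5263 = 28630720 ≡ 4885 (mod 7945)
4885 · 1904 = 9301040 ≡ 5390 (mod 7945)

5390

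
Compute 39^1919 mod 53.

1919 in binary is 11101111111, i.e. 1919 = 1024 + 512 + 256 + 64 + 32 + 16 + 8 + 4 + 2 + 1.
39^1 ≡ 39 (mod 53)
39^2 ≡ 39^2 = 1521 ≡ 37 (mod 53)
39^4 ≡ 37^2 = 1369 ≡ 44 (mod 53)
39^8 ≡ 44^2 = 1936 ≡ 28 (mod 53)
39^16 ≡ 28^2 = 784 ≡ 42 (mod 53)
39^32 ≡ 42^2 = 1764 ≡ 15 (mod 53)
39^64 ≡ 15^2 = 225 ≡ 13 (mod 53)
39^128 ≡ 13^2 = 169 ≡ 10 (mod 53)
39^256 ≡ 10^2 = 100 ≡ 47 (mod 53)
39^512 ≡ 47^2 = 2209 ≡ 36 (mod 53)
39^1024 ≡ 36^2 = 1296 ≡ 24 (mod 53)
39^1919 = 39^1024 * 39^512 * 39^256 * 39^64 * 39^32 * 39^16 * 39^8 * 39^4 * 39^2 * 39^1 ≡ 24 * 36 * 47 * 13 * 15 * 42 * 28 * 44 * 37 * 39 (mod 53).
Accumulate the product:
24 * 36 = 864 ≡ 16
16 * 47 = 752 ≡ 10
10 * 13 = 130 ≡ 24
24 * 15 = 360 ≡ 42
42 * 42 = 1764 ≡ 15
15 * 28 = 420 ≡ 49
49 * 44 = 2156 ≡ 36
36 * 37 = 1332 ≡ 7
7 * 39 = 273 ≡ 8

8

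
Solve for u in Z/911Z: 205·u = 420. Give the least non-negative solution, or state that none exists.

402

gcd(205, 911) = 1, so a unique solution mod 911 exists.
205⁻¹ ≡ 40 (mod 911).
u ≡ 40·420 ≡ 402 (mod 911).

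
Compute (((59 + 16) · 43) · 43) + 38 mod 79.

68

59 + 16 = 75
75 · 43 = 3225 ≡ 65 (mod 79)
65 · 43 = 2795 ≡ 30 (mod 79)
30 + 38 = 68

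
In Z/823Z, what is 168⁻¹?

823 = 4×168 + 151
168 = 1×151 + 17
151 = 8×17 + 15
17 = 1×15 + 2
15 = 7×2 + 1
2 = 2×1 + 0
gcd(168, 823) = 1, so the inverse exists.
Bézout: 1 = 79×823 − 387×168.
So 168⁻¹ ≡ −387 ≡ 436 (mod 823).

436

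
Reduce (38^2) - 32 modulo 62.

48

(38)^2 ≡ 18 (mod 62)
18 - 32 = -14 ≡ 48 (mod 62)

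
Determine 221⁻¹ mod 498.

By the extended Euclidean algorithm:
498 = 2*221 + 56
221 = 3*56 + 53
56 = 1*53 + 3
53 = 17*3 + 2
3 = 1*2 + 1
2 = 2*1 + 0
gcd(221, 498) = 1, so the inverse exists.
Back-substitute for 1:
1 = 1*3 − 1*2
  = −1*53 + 18*3
  = 18*56 − 19*53
  = −19*221 + 75*56
  = 75*498 − 169*221
So 221⁻¹ ≡ −169 ≡ 329 (mod 498).

329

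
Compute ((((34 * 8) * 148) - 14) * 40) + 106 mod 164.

34 * 8 = 272 ≡ 108 (mod 164)
108 * 148 = 15984 ≡ 76 (mod 164)
76 - 14 = 62
62 * 40 = 2480 ≡ 20 (mod 164)
20 + 106 = 126

126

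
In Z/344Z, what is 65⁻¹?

Run the extended Euclidean algorithm:
344 = 5*65 + 19
65 = 3*19 + 8
19 = 2*8 + 3
8 = 2*3 + 2
3 = 1*2 + 1
2 = 2*1 + 0
gcd(65, 344) = 1, so the inverse exists.
Back-substitute for 1:
1 = 1*3 − 1*2
  = −1*8 + 3*3
  = 3*19 − 7*8
  = −7*65 + 24*19
  = 24*344 − 127*65
So 65⁻¹ ≡ −127 ≡ 217 (mod 344).

217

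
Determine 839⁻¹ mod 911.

By the extended Euclidean algorithm:
911 = 1*839 + 72
839 = 11*72 + 47
72 = 1*47 + 25
47 = 1*25 + 22
25 = 1*22 + 3
22 = 7*3 + 1
3 = 3*1 + 0
gcd(839, 911) = 1, so the inverse exists.
Back-substitute for 1:
1 = 1*22 − 7*3
  = −7*25 + 8*22
  = 8*47 − 15*25
  = −15*72 + 23*47
  = 23*839 − 268*72
  = −268*911 + 291*839
So 839⁻¹ ≡ 291 (mod 911).

291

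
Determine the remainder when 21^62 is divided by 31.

7

By square-and-multiply:
62 in binary is 111110, i.e. 62 = 32 + 16 + 8 + 4 + 2.
21^1 ≡ 21 (mod 31)
21^2 ≡ 21^2 = 441 ≡ 7 (mod 31)
21^4 ≡ 7^2 = 49 ≡ 18 (mod 31)
21^8 ≡ 18^2 = 324 ≡ 14 (mod 31)
21^16 ≡ 14^2 = 196 ≡ 10 (mod 31)
21^32 ≡ 10^2 = 100 ≡ 7 (mod 31)
21^62 = 21^32 * 21^16 * 21^8 * 21^4 * 21^2 ≡ 7 * 10 * 14 * 18 * 7 (mod 31).
Accumulate the product:
7 * 10 = 70 ≡ 8
8 * 14 = 112 ≡ 19
19 * 18 = 342 ≡ 1
1 * 7 = 7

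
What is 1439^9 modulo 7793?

By square-and-multiply:
9 in binary is 1001, i.e. 9 = 8 + 1.
1439^1 ≡ 1439 (mod 7793)
1439^2 ≡ 1439^2 = 2070721 ≡ 5576 (mod 7793)
1439^4 ≡ 5576^2 = 31091776 ≡ 5499 (mod 7793)
1439^8 ≡ 5499^2 = 30239001 ≡ 2161 (mod 7793)
1439^9 = 1439^8 × 1439^1 ≡ 2161 × 1439 (mod 7793).
2161 × 1439 = 3109679 ≡ 272 (mod 7793).

272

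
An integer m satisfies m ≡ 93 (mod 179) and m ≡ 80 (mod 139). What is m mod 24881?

179⁻¹ mod 139: 179*73 ≡ 1 (mod 139), so 179⁻¹ ≡ 73.
m = 93 + 179*((80 − 93)*73 mod 139) = 93 + 179*24 = 4389.
Check: 4389 mod 179 = 93, 4389 mod 139 = 80. ✓

4389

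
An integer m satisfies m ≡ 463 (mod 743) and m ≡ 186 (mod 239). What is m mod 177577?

743⁻¹ mod 239: 743×46 ≡ 1 (mod 239), so 743⁻¹ ≡ 46.
m = 463 + 743×((186 − 463)×46 mod 239) = 463 + 743×164 = 122315.

122315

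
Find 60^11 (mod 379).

235

11 in binary is 1011, i.e. 11 = 8 + 2 + 1.
60^1 ≡ 60 (mod 379)
60^2 ≡ 60^2 = 3600 ≡ 189 (mod 379)
60^4 ≡ 189^2 = 35721 ≡ 95 (mod 379)
60^8 ≡ 95^2 = 9025 ≡ 308 (mod 379)
60^11 = 60^8 · 60^2 · 60^1 ≡ 308 · 189 · 60 (mod 379).
Accumulate the product:
308 · 189 = 58212 ≡ 225
225 · 60 = 13500 ≡ 235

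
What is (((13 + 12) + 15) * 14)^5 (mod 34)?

16

13 + 12 = 25
25 + 15 = 40 ≡ 6 (mod 34)
6 * 14 = 84 ≡ 16 (mod 34)
(16)^5 ≡ 16 (mod 34)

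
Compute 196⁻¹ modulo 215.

181

215 = 1*196 + 19
196 = 10*19 + 6
19 = 3*6 + 1
6 = 6*1 + 0
gcd(196, 215) = 1, so the inverse exists.
Bézout: 1 = 31*215 − 34*196.
So 196⁻¹ ≡ −34 ≡ 181 (mod 215).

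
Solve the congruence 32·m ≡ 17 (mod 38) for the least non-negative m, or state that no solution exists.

no solution

gcd(32, 38) = 2, and 2 does not divide 17.
So the congruence has no solution.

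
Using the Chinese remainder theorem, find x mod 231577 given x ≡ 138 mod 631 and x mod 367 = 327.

631⁻¹ mod 367: 631·57 ≡ 1 (mod 367), so 631⁻¹ ≡ 57.
x = 138 + 631·((327 − 138)·57 mod 367) = 138 + 631·130 = 82168.

82168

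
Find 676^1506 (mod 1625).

Using repeated squaring:
1506 in binary is 10111100010, i.e. 1506 = 1024 + 256 + 128 + 64 + 32 + 2.
676^1 ≡ 676 (mod 1625)
676^2 ≡ 676^2 = 456976 ≡ 351 (mod 1625)
676^4 ≡ 351^2 = 123201 ≡ 1326 (mod 1625)
676^8 ≡ 1326^2 = 1758276 ≡ 26 (mod 1625)
676^16 ≡ 26^2 = 676 (mod 1625)
676^32 ≡ 676^2 = 456976 ≡ 351 (mod 1625)
676^64 ≡ 351^2 = 123201 ≡ 1326 (mod 1625)
676^128 ≡ 1326^2 = 1758276 ≡ 26 (mod 1625)
676^256 ≡ 26^2 = 676 (mod 1625)
676^512 ≡ 676^2 = 456976 ≡ 351 (mod 1625)
676^1024 ≡ 351^2 = 123201 ≡ 1326 (mod 1625)
676^1506 = 676^1024 * 676^256 * 676^128 * 676^64 * 676^32 * 676^2 ≡ 1326 * 676 * 26 * 1326 * 351 * 351 (mod 1625).
Accumulate the product:
1326 * 676 = 896376 ≡ 1001
1001 * 26 = 26026 ≡ 26
26 * 1326 = 34476 ≡ 351
351 * 351 = 123201 ≡ 1326
1326 * 351 = 465426 ≡ 676

676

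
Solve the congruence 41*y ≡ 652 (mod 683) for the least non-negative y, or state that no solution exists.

gcd(41, 683) = 1, so a unique solution mod 683 exists.
41⁻¹ ≡ 50 (mod 683).
y ≡ 50*652 ≡ 499 (mod 683).

499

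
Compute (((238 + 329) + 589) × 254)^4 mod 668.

308

238 + 329 = 567
567 + 589 = 1156 ≡ 488 (mod 668)
488 × 254 = 123952 ≡ 372 (mod 668)
(372)^4 ≡ 308 (mod 668)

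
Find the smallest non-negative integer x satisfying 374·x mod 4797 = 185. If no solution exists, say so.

gcd(374, 4797) = 1, so a unique solution mod 4797 exists.
374⁻¹ ≡ 4502 (mod 4797).
x ≡ 4502·185 ≡ 2989 (mod 4797).

2989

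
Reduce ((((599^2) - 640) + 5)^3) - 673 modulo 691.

338

(599)^2 ≡ 172 (mod 691)
172 - 640 = -468 ≡ 223 (mod 691)
223 + 5 = 228
(228)^3 ≡ 320 (mod 691)
320 - 673 = -353 ≡ 338 (mod 691)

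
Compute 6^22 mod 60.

Compute successive squares:
6^1 ≡ 6 (mod 60)
6^2 ≡ 6^2 = 36 (mod 60)
6^4 ≡ 36^2 = 1296 ≡ 36 (mod 60)
6^8 ≡ 36^2 = 1296 ≡ 36 (mod 60)
6^16 ≡ 36^2 = 1296 ≡ 36 (mod 60)
6^22 = 6^16 × 6^4 × 6^2 ≡ 36 × 36 × 36 (mod 60).
Accumulate the product:
36 × 36 = 1296 ≡ 36
36 × 36 = 1296 ≡ 36

36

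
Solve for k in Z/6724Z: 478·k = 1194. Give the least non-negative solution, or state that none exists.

gcd(478, 6724) = 2, and 2 | 1194, so solutions exist.
Divide through by 2: 239·k mod 3362 = 597.
239⁻¹ ≡ 3151 (mod 3362).
k ≡ 3151·597 ≡ 1789 (mod 3362).
The smallest non-negative solution is k = 1789.

1789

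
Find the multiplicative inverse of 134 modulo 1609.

1597

Run the extended Euclidean algorithm:
1609 = 12×134 + 1
134 = 134×1 + 0
gcd(134, 1609) = 1, so the inverse exists.
Bézout: 1 = 1×1609 − 12×134.
So 134⁻¹ ≡ −12 ≡ 1597 (mod 1609).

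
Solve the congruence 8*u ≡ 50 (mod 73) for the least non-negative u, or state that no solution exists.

gcd(8, 73) = 1, so a unique solution mod 73 exists.
8⁻¹ ≡ 64 (mod 73).
u ≡ 64*50 ≡ 61 (mod 73).

61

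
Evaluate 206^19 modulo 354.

80

Using repeated squaring:
206^1 ≡ 206 (mod 354)
206^2 ≡ 206^2 = 42436 ≡ 310 (mod 354)
206^4 ≡ 310^2 = 96100 ≡ 166 (mod 354)
206^8 ≡ 166^2 = 27556 ≡ 298 (mod 354)
206^16 ≡ 298^2 = 88804 ≡ 304 (mod 354)
206^19 = 206^16 × 206^2 × 206^1 ≡ 304 × 310 × 206 (mod 354).
Accumulate the product:
304 × 310 = 94240 ≡ 76
76 × 206 = 15656 ≡ 80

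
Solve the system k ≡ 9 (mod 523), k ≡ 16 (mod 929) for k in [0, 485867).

523⁻¹ mod 929: 523*135 ≡ 1 (mod 929), so 523⁻¹ ≡ 135.
k = 9 + 523*((16 − 9)*135 mod 929) = 9 + 523*16 = 8377.
Check: 8377 mod 523 = 9, 8377 mod 929 = 16. ✓

8377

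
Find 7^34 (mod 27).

34 in binary is 100010, i.e. 34 = 32 + 2.
7^1 ≡ 7 (mod 27)
7^2 ≡ 7^2 = 49 ≡ 22 (mod 27)
7^4 ≡ 22^2 = 484 ≡ 25 (mod 27)
7^8 ≡ 25^2 = 625 ≡ 4 (mod 27)
7^16 ≡ 4^2 = 16 (mod 27)
7^32 ≡ 16^2 = 256 ≡ 13 (mod 27)
7^34 = 7^32 · 7^2 ≡ 13 · 22 (mod 27).
13 · 22 = 286 ≡ 16 (mod 27).

16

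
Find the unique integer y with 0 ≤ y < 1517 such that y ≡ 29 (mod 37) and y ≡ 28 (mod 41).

37⁻¹ mod 41: 37×10 ≡ 1 (mod 41), so 37⁻¹ ≡ 10.
y = 29 + 37×((28 − 29)×10 mod 41) = 29 + 37×31 = 1176.
Check: 1176 mod 37 = 29, 1176 mod 41 = 28. ✓

1176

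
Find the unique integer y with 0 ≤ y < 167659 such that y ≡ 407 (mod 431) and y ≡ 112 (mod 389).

89193

431⁻¹ mod 389: 431×176 ≡ 1 (mod 389), so 431⁻¹ ≡ 176.
y = 407 + 431×((112 − 407)×176 mod 389) = 407 + 431×206 = 89193.
Check: 89193 mod 431 = 407, 89193 mod 389 = 112. ✓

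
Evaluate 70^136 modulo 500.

By square-and-multiply:
70^1 ≡ 70 (mod 500)
70^2 ≡ 70^2 = 4900 ≡ 400 (mod 500)
70^4 ≡ 400^2 = 160000 ≡ 0 (mod 500)
70^8 ≡ 0^2 = 0 (mod 500)
70^16 ≡ 0^2 = 0 (mod 500)
70^32 ≡ 0^2 = 0 (mod 500)
70^64 ≡ 0^2 = 0 (mod 500)
70^128 ≡ 0^2 = 0 (mod 500)
70^136 = 70^128 × 70^8 ≡ 0 × 0 (mod 500).
0 × 0 = 0 ≡ 0 (mod 500).

0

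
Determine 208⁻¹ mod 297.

10

Run the extended Euclidean algorithm:
297 = 1·208 + 89
208 = 2·89 + 30
89 = 2·30 + 29
30 = 1·29 + 1
29 = 29·1 + 0
gcd(208, 297) = 1, so the inverse exists.
Back-substitute for 1:
1 = 1·30 − 1·29
  = −1·89 + 3·30
  = 3·208 − 7·89
  = −7·297 + 10·208
So 208⁻¹ ≡ 10 (mod 297).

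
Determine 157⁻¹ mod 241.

Apply the Euclidean algorithm and back-substitute:
241 = 1×157 + 84
157 = 1×84 + 73
84 = 1×73 + 11
73 = 6×11 + 7
11 = 1×7 + 4
7 = 1×4 + 3
4 = 1×3 + 1
3 = 3×1 + 0
gcd(157, 241) = 1, so the inverse exists.
Bézout: 1 = 43×241 − 66×157.
So 157⁻¹ ≡ −66 ≡ 175 (mod 241).

175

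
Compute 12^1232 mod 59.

51

By square-and-multiply:
1232 in binary is 10011010000, i.e. 1232 = 1024 + 128 + 64 + 16.
12^1 ≡ 12 (mod 59)
12^2 ≡ 12^2 = 144 ≡ 26 (mod 59)
12^4 ≡ 26^2 = 676 ≡ 27 (mod 59)
12^8 ≡ 27^2 = 729 ≡ 21 (mod 59)
12^16 ≡ 21^2 = 441 ≡ 28 (mod 59)
12^32 ≡ 28^2 = 784 ≡ 17 (mod 59)
12^64 ≡ 17^2 = 289 ≡ 53 (mod 59)
12^128 ≡ 53^2 = 2809 ≡ 36 (mod 59)
12^256 ≡ 36^2 = 1296 ≡ 57 (mod 59)
12^512 ≡ 57^2 = 3249 ≡ 4 (mod 59)
12^1024 ≡ 4^2 = 16 (mod 59)
12^1232 = 12^1024 × 12^128 × 12^64 × 12^16 ≡ 16 × 36 × 53 × 28 (mod 59).
Accumulate the product:
16 × 36 = 576 ≡ 45
45 × 53 = 2385 ≡ 25
25 × 28 = 700 ≡ 51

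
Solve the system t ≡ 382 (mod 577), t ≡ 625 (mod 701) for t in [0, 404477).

9037

577⁻¹ mod 701: 577×277 ≡ 1 (mod 701), so 577⁻¹ ≡ 277.
t = 382 + 577×((625 − 382)×277 mod 701) = 382 + 577×15 = 9037.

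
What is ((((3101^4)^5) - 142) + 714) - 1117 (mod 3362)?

(3101)^4 ≡ 2901 (mod 3362)
(2901)^5 ≡ 1475 (mod 3362)
1475 - 142 = 1333
1333 + 714 = 2047
2047 - 1117 = 930

930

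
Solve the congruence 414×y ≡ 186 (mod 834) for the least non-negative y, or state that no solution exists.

gcd(414, 834) = 6, and 6 | 186, so solutions exist.
Divide through by 6: 69×y ≡ 31 (mod 139).
69⁻¹ ≡ 137 (mod 139).
y ≡ 137×31 ≡ 77 (mod 139).
The smallest non-negative solution is y = 77.

77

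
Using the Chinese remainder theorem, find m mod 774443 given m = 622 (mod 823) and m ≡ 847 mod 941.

281265

823⁻¹ mod 941: 823×311 ≡ 1 (mod 941), so 823⁻¹ ≡ 311.
m = 622 + 823×((847 − 622)×311 mod 941) = 622 + 823×341 = 281265.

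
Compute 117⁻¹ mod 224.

157

Run the extended Euclidean algorithm:
224 = 1·117 + 107
117 = 1·107 + 10
107 = 10·10 + 7
10 = 1·7 + 3
7 = 2·3 + 1
3 = 3·1 + 0
gcd(117, 224) = 1, so the inverse exists.
Back-substitute for 1:
1 = 1·7 − 2·3
  = −2·10 + 3·7
  = 3·107 − 32·10
  = −32·117 + 35·107
  = 35·224 − 67·117
So 117⁻¹ ≡ −67 ≡ 157 (mod 224).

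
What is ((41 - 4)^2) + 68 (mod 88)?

41 - 4 = 37
(37)^2 ≡ 49 (mod 88)
49 + 68 = 117 ≡ 29 (mod 88)

29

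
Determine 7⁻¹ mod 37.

16

By the extended Euclidean algorithm:
37 = 5×7 + 2
7 = 3×2 + 1
2 = 2×1 + 0
gcd(7, 37) = 1, so the inverse exists.
Bézout: 1 = −3×37 + 16×7.
So 7⁻¹ ≡ 16 (mod 37).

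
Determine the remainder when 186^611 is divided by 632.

56

Compute successive squares:
186^1 ≡ 186 (mod 632)
186^2 ≡ 186^2 = 34596 ≡ 468 (mod 632)
186^4 ≡ 468^2 = 219024 ≡ 352 (mod 632)
186^8 ≡ 352^2 = 123904 ≡ 32 (mod 632)
186^16 ≡ 32^2 = 1024 ≡ 392 (mod 632)
186^32 ≡ 392^2 = 153664 ≡ 88 (mod 632)
186^64 ≡ 88^2 = 7744 ≡ 160 (mod 632)
186^128 ≡ 160^2 = 25600 ≡ 320 (mod 632)
186^256 ≡ 320^2 = 102400 ≡ 16 (mod 632)
186^512 ≡ 16^2 = 256 (mod 632)
186^611 = 186^512 * 186^64 * 186^32 * 186^2 * 186^1 ≡ 256 * 160 * 88 * 468 * 186 (mod 632).
Accumulate the product:
256 * 160 = 40960 ≡ 512
512 * 88 = 45056 ≡ 184
184 * 468 = 86112 ≡ 160
160 * 186 = 29760 ≡ 56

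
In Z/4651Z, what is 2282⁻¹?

3956

By the extended Euclidean algorithm:
4651 = 2·2282 + 87
2282 = 26·87 + 20
87 = 4·20 + 7
20 = 2·7 + 6
7 = 1·6 + 1
6 = 6·1 + 0
gcd(2282, 4651) = 1, so the inverse exists.
Back-substitute for 1:
1 = 1·7 − 1·6
  = −1·20 + 3·7
  = 3·87 − 13·20
  = −13·2282 + 341·87
  = 341·4651 − 695·2282
So 2282⁻¹ ≡ −695 ≡ 3956 (mod 4651).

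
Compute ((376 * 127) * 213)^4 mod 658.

376 * 127 = 47752 ≡ 376 (mod 658)
376 * 213 = 80088 ≡ 470 (mod 658)
(470)^4 ≡ 470 (mod 658)

470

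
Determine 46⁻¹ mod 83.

83 = 1×46 + 37
46 = 1×37 + 9
37 = 4×9 + 1
9 = 9×1 + 0
gcd(46, 83) = 1, so the inverse exists.
Back-substitute for 1:
1 = 1×37 − 4×9
  = −4×46 + 5×37
  = 5×83 − 9×46
So 46⁻¹ ≡ −9 ≡ 74 (mod 83).

74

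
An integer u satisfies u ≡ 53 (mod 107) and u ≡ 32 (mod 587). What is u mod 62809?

107⁻¹ mod 587: 107·395 ≡ 1 (mod 587), so 107⁻¹ ≡ 395.
u = 53 + 107·((32 − 53)·395 mod 587) = 53 + 107·510 = 54623.

54623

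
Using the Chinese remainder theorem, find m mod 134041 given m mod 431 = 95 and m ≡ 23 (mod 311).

431⁻¹ mod 311: 431×127 ≡ 1 (mod 311), so 431⁻¹ ≡ 127.
m = 95 + 431×((23 − 95)×127 mod 311) = 95 + 431×186 = 80261.

80261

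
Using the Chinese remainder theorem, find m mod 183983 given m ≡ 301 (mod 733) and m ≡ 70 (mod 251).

733⁻¹ mod 251: 733×138 ≡ 1 (mod 251), so 733⁻¹ ≡ 138.
m = 301 + 733×((70 − 301)×138 mod 251) = 301 + 733×250 = 183551.

183551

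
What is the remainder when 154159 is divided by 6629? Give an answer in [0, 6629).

154159 = 23×6629 + 1692, so 154159 ≡ 1692 (mod 6629).

1692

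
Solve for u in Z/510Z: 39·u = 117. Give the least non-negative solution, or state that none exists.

3

gcd(39, 510) = 3, and 3 | 117, so solutions exist.
Divide through by 3: 13·u ≡ 39 (mod 170).
13⁻¹ ≡ 157 (mod 170).
u ≡ 157·39 ≡ 3 (mod 170).
The smallest non-negative solution is u = 3.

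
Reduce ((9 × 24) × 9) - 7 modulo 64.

17

9 × 24 = 216 ≡ 24 (mod 64)
24 × 9 = 216 ≡ 24 (mod 64)
24 - 7 = 17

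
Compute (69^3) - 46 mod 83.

(69)^3 ≡ 78 (mod 83)
78 - 46 = 32

32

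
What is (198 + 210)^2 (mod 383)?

242

198 + 210 = 408 ≡ 25 (mod 383)
(25)^2 ≡ 242 (mod 383)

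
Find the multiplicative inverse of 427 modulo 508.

439

By the extended Euclidean algorithm:
508 = 1×427 + 81
427 = 5×81 + 22
81 = 3×22 + 15
22 = 1×15 + 7
15 = 2×7 + 1
7 = 7×1 + 0
gcd(427, 508) = 1, so the inverse exists.
Back-substitute for 1:
1 = 1×15 − 2×7
  = −2×22 + 3×15
  = 3×81 − 11×22
  = −11×427 + 58×81
  = 58×508 − 69×427
So 427⁻¹ ≡ −69 ≡ 439 (mod 508).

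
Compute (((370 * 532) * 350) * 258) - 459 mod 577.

370 * 532 = 196840 ≡ 83 (mod 577)
83 * 350 = 29050 ≡ 200 (mod 577)
200 * 258 = 51600 ≡ 247 (mod 577)
247 - 459 = -212 ≡ 365 (mod 577)

365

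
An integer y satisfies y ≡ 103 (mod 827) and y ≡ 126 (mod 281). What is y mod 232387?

827⁻¹ mod 281: 827×158 ≡ 1 (mod 281), so 827⁻¹ ≡ 158.
y = 103 + 827×((126 − 103)×158 mod 281) = 103 + 827×262 = 216777.
Check: 216777 mod 827 = 103, 216777 mod 281 = 126. ✓

216777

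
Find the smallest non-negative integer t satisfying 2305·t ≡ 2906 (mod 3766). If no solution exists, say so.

gcd(2305, 3766) = 1, so a unique solution mod 3766 exists.
2305⁻¹ ≡ 3119 (mod 3766).
t ≡ 3119·2906 ≡ 2818 (mod 3766).

2818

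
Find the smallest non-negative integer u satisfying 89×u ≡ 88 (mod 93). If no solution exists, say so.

71

gcd(89, 93) = 1, so a unique solution mod 93 exists.
89⁻¹ ≡ 23 (mod 93).
u ≡ 23×88 ≡ 71 (mod 93).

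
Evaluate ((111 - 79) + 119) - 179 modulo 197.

111 - 79 = 32
32 + 119 = 151
151 - 179 = -28 ≡ 169 (mod 197)

169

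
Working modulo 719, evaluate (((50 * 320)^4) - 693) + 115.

50 * 320 = 16000 ≡ 182 (mod 719)
(182)^4 ≡ 343 (mod 719)
343 - 693 = -350 ≡ 369 (mod 719)
369 + 115 = 484

484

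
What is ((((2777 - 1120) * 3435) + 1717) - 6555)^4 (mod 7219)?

2777 - 1120 = 1657
1657 * 3435 = 5691795 ≡ 3223 (mod 7219)
3223 + 1717 = 4940
4940 - 6555 = -1615 ≡ 5604 (mod 7219)
(5604)^4 ≡ 6425 (mod 7219)

6425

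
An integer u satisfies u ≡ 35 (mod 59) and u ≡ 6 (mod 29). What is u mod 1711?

59⁻¹ mod 29: 59*1 ≡ 1 (mod 29), so 59⁻¹ ≡ 1.
u = 35 + 59*((6 − 35)*1 mod 29) = 35 + 59*0 = 35.
Check: 35 mod 59 = 35, 35 mod 29 = 6. ✓

35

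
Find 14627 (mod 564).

14627 = 25×564 + 527, so 14627 ≡ 527 (mod 564).

527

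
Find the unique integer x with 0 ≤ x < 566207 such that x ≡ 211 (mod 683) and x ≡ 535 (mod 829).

683⁻¹ mod 829: 683*335 ≡ 1 (mod 829), so 683⁻¹ ≡ 335.
x = 211 + 683*((535 − 211)*335 mod 829) = 211 + 683*770 = 526121.

526121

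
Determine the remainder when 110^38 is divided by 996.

256

By square-and-multiply:
38 in binary is 100110, i.e. 38 = 32 + 4 + 2.
110^1 ≡ 110 (mod 996)
110^2 ≡ 110^2 = 12100 ≡ 148 (mod 996)
110^4 ≡ 148^2 = 21904 ≡ 988 (mod 996)
110^8 ≡ 988^2 = 976144 ≡ 64 (mod 996)
110^16 ≡ 64^2 = 4096 ≡ 112 (mod 996)
110^32 ≡ 112^2 = 12544 ≡ 592 (mod 996)
110^38 = 110^32 * 110^4 * 110^2 ≡ 592 * 988 * 148 (mod 996).
Accumulate the product:
592 * 988 = 584896 ≡ 244
244 * 148 = 36112 ≡ 256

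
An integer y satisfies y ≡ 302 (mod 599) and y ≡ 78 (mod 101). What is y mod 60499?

599⁻¹ mod 101: 599×72 ≡ 1 (mod 101), so 599⁻¹ ≡ 72.
y = 302 + 599×((78 − 302)×72 mod 101) = 302 + 599×32 = 19470.

19470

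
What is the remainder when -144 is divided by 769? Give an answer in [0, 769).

-144 = -1×769 + 625, so -144 ≡ 625 (mod 769).

625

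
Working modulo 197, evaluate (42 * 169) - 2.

4

42 * 169 = 7098 ≡ 6 (mod 197)
6 - 2 = 4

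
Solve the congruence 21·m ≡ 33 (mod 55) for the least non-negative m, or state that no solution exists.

33

gcd(21, 55) = 1, so a unique solution mod 55 exists.
21⁻¹ ≡ 21 (mod 55).
m ≡ 21·33 ≡ 33 (mod 55).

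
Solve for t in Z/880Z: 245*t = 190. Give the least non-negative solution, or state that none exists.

gcd(245, 880) = 5, and 5 | 190, so solutions exist.
Divide through by 5: 49*t ≡ 38 mod 176.
49⁻¹ ≡ 97 (mod 176).
t ≡ 97*38 ≡ 166 (mod 176).
The smallest non-negative solution is t = 166.

166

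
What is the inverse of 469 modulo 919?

Apply the Euclidean algorithm and back-substitute:
919 = 1×469 + 450
469 = 1×450 + 19
450 = 23×19 + 13
19 = 1×13 + 6
13 = 2×6 + 1
6 = 6×1 + 0
gcd(469, 919) = 1, so the inverse exists.
Back-substitute for 1:
1 = 1×13 − 2×6
  = −2×19 + 3×13
  = 3×450 − 71×19
  = −71×469 + 74×450
  = 74×919 − 145×469
So 469⁻¹ ≡ −145 ≡ 774 (mod 919).

774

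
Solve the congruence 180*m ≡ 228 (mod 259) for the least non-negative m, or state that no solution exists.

gcd(180, 259) = 1, so a unique solution mod 259 exists.
180⁻¹ ≡ 59 (mod 259).
m ≡ 59*228 ≡ 243 (mod 259).

243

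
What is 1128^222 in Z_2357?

472

1128^1 ≡ 1128 (mod 2357)
1128^2 ≡ 1128^2 = 1272384 ≡ 1961 (mod 2357)
1128^4 ≡ 1961^2 = 3845521 ≡ 1254 (mod 2357)
1128^8 ≡ 1254^2 = 1572516 ≡ 397 (mod 2357)
1128^16 ≡ 397^2 = 157609 ≡ 2047 (mod 2357)
1128^32 ≡ 2047^2 = 4190209 ≡ 1820 (mod 2357)
1128^64 ≡ 1820^2 = 3312400 ≡ 815 (mod 2357)
1128^128 ≡ 815^2 = 664225 ≡ 1908 (mod 2357)
1128^222 = 1128^128 × 1128^64 × 1128^16 × 1128^8 × 1128^4 × 1128^2 ≡ 1908 × 815 × 2047 × 397 × 1254 × 1961 (mod 2357).
Accumulate the product:
1908 × 815 = 1555020 ≡ 1757
1757 × 2047 = 3596579 ≡ 2154
2154 × 397 = 855138 ≡ 1904
1904 × 1254 = 2387616 ≡ 2332
2332 × 1961 = 4573052 ≡ 472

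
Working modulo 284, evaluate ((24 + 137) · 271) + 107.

2

24 + 137 = 161
161 · 271 = 43631 ≡ 179 (mod 284)
179 + 107 = 286 ≡ 2 (mod 284)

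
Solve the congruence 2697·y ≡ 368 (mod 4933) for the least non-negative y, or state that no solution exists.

1703

gcd(2697, 4933) = 1, so a unique solution mod 4933 exists.
2697⁻¹ ≡ 1573 (mod 4933).
y ≡ 1573·368 ≡ 1703 (mod 4933).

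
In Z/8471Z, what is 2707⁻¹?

3461

Run the extended Euclidean algorithm:
8471 = 3·2707 + 350
2707 = 7·350 + 257
350 = 1·257 + 93
257 = 2·93 + 71
93 = 1·71 + 22
71 = 3·22 + 5
22 = 4·5 + 2
5 = 2·2 + 1
2 = 2·1 + 0
gcd(2707, 8471) = 1, so the inverse exists.
Bézout: 1 = −1106·8471 + 3461·2707.
So 2707⁻¹ ≡ 3461 (mod 8471).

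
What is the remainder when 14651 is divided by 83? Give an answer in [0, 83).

43

14651 = 176·83 + 43, so 14651 ≡ 43 (mod 83).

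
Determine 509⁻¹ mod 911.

596

911 = 1·509 + 402
509 = 1·402 + 107
402 = 3·107 + 81
107 = 1·81 + 26
81 = 3·26 + 3
26 = 8·3 + 2
3 = 1·2 + 1
2 = 2·1 + 0
gcd(509, 911) = 1, so the inverse exists.
Back-substitute for 1:
1 = 1·3 − 1·2
  = −1·26 + 9·3
  = 9·81 − 28·26
  = −28·107 + 37·81
  = 37·402 − 139·107
  = −139·509 + 176·402
  = 176·911 − 315·509
So 509⁻¹ ≡ −315 ≡ 596 (mod 911).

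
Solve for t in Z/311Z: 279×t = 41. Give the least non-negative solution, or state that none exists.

gcd(279, 311) = 1, so a unique solution mod 311 exists.
279⁻¹ ≡ 68 (mod 311).
t ≡ 68×41 ≡ 300 (mod 311).

300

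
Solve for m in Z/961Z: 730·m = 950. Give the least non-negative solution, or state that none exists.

778

gcd(730, 961) = 1, so a unique solution mod 961 exists.
730⁻¹ ≡ 104 (mod 961).
m ≡ 104·950 ≡ 778 (mod 961).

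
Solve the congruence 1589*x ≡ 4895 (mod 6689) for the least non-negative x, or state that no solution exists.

gcd(1589, 6689) = 1, so a unique solution mod 6689 exists.
1589⁻¹ ≡ 1848 (mod 6689).
x ≡ 1848*4895 ≡ 2432 (mod 6689).

2432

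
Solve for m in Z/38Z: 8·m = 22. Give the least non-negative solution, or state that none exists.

17

gcd(8, 38) = 2, and 2 | 22, so solutions exist.
Divide through by 2: 4·m = 11 (mod 19).
4⁻¹ ≡ 5 (mod 19).
m ≡ 5·11 ≡ 17 (mod 19).
The smallest non-negative solution is m = 17.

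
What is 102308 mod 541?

102308 = 189·541 + 59, so 102308 ≡ 59 (mod 541).

59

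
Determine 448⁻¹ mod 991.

991 = 2·448 + 95
448 = 4·95 + 68
95 = 1·68 + 27
68 = 2·27 + 14
27 = 1·14 + 13
14 = 1·13 + 1
13 = 13·1 + 0
gcd(448, 991) = 1, so the inverse exists.
Back-substitute for 1:
1 = 1·14 − 1·13
  = −1·27 + 2·14
  = 2·68 − 5·27
  = −5·95 + 7·68
  = 7·448 − 33·95
  = −33·991 + 73·448
So 448⁻¹ ≡ 73 (mod 991).

73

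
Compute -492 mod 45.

3

-492 = -11·45 + 3, so -492 ≡ 3 (mod 45).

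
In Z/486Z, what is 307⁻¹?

19

Run the extended Euclidean algorithm:
486 = 1*307 + 179
307 = 1*179 + 128
179 = 1*128 + 51
128 = 2*51 + 26
51 = 1*26 + 25
26 = 1*25 + 1
25 = 25*1 + 0
gcd(307, 486) = 1, so the inverse exists.
Back-substitute for 1:
1 = 1*26 − 1*25
  = −1*51 + 2*26
  = 2*128 − 5*51
  = −5*179 + 7*128
  = 7*307 − 12*179
  = −12*486 + 19*307
So 307⁻¹ ≡ 19 (mod 486).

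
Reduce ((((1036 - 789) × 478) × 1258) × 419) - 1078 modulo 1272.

1036 - 789 = 247
247 × 478 = 118066 ≡ 1042 (mod 1272)
1042 × 1258 = 1310836 ≡ 676 (mod 1272)
676 × 419 = 283244 ≡ 860 (mod 1272)
860 - 1078 = -218 ≡ 1054 (mod 1272)

1054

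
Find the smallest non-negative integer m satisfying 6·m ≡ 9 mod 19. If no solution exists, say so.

gcd(6, 19) = 1, so a unique solution mod 19 exists.
6⁻¹ ≡ 16 (mod 19).
m ≡ 16·9 ≡ 11 (mod 19).

11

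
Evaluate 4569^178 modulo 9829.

178 in binary is 10110010, i.e. 178 = 128 + 32 + 16 + 2.
4569^1 ≡ 4569 (mod 9829)
4569^2 ≡ 4569^2 = 20875761 ≡ 8794 (mod 9829)
4569^4 ≡ 8794^2 = 77334436 ≡ 9693 (mod 9829)
4569^8 ≡ 9693^2 = 93954249 ≡ 8667 (mod 9829)
4569^16 ≡ 8667^2 = 75116889 ≡ 3671 (mod 9829)
4569^32 ≡ 3671^2 = 13476241 ≡ 682 (mod 9829)
4569^64 ≡ 682^2 = 465124 ≡ 3161 (mod 9829)
4569^128 ≡ 3161^2 = 9991921 ≡ 5657 (mod 9829)
4569^178 = 4569^128 · 4569^32 · 4569^16 · 4569^2 ≡ 5657 · 682 · 3671 · 8794 (mod 9829).
Accumulate the product:
5657 · 682 = 3858074 ≡ 5106
5106 · 3671 = 18744126 ≡ 223
223 · 8794 = 1961062 ≡ 5091

5091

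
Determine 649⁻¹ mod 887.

887 = 1·649 + 238
649 = 2·238 + 173
238 = 1·173 + 65
173 = 2·65 + 43
65 = 1·43 + 22
43 = 1·22 + 21
22 = 1·21 + 1
21 = 21·1 + 0
gcd(649, 887) = 1, so the inverse exists.
Bézout: 1 = 30·887 − 41·649.
So 649⁻¹ ≡ −41 ≡ 846 (mod 887).

846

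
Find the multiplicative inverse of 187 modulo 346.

Run the extended Euclidean algorithm:
346 = 1·187 + 159
187 = 1·159 + 28
159 = 5·28 + 19
28 = 1·19 + 9
19 = 2·9 + 1
9 = 9·1 + 0
gcd(187, 346) = 1, so the inverse exists.
Back-substitute for 1:
1 = 1·19 − 2·9
  = −2·28 + 3·19
  = 3·159 − 17·28
  = −17·187 + 20·159
  = 20·346 − 37·187
So 187⁻¹ ≡ −37 ≡ 309 (mod 346).

309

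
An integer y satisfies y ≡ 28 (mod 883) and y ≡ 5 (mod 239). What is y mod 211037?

883⁻¹ mod 239: 883*36 ≡ 1 (mod 239), so 883⁻¹ ≡ 36.
y = 28 + 883*((5 − 28)*36 mod 239) = 28 + 883*128 = 113052.

113052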